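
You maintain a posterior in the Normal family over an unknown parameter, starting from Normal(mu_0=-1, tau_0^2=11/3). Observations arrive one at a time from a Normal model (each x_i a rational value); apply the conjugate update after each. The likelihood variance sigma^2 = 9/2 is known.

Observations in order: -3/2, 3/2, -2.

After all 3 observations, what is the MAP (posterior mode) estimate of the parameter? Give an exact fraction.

-71/93

obs 1: x=-3/2 → posterior Normal(-60/49, 99/49)
obs 2: x=3/2 → posterior Normal(-27/71, 99/71)
obs 3: x=-2 → posterior Normal(-71/93, 33/31)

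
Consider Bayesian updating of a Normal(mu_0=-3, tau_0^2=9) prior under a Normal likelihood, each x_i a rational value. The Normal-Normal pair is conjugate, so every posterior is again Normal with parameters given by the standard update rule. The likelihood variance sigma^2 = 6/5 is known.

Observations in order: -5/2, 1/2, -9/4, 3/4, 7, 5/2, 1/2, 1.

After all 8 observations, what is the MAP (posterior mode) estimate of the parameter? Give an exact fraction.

obs 1: x=-5/2 → posterior Normal(-87/34, 18/17)
obs 2: x=1/2 → posterior Normal(-9/8, 9/16)
obs 3: x=-9/4 → posterior Normal(-279/188, 18/47)
obs 4: x=3/4 → posterior Normal(-117/124, 9/31)
obs 5: x=7 → posterior Normal(93/154, 18/77)
obs 6: x=5/2 → posterior Normal(21/23, 9/46)
obs 7: x=1/2 → posterior Normal(183/214, 18/107)
obs 8: x=1 → posterior Normal(213/244, 9/61)

213/244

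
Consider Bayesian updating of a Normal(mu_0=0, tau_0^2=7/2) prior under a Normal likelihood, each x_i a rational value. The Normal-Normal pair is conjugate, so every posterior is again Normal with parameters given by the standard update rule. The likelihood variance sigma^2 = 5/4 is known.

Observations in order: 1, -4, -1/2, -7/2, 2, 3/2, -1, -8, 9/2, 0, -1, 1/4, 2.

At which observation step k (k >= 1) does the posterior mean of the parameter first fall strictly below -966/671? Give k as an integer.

obs 1: x=1 → posterior Normal(14/19, 35/38)
obs 2: x=-4 → posterior Normal(-14/11, 35/66)
obs 3: x=-1/2 → posterior Normal(-49/47, 35/94)
obs 4: x=-7/2 → posterior Normal(-98/61, 35/122)
obs 5: x=2 → posterior Normal(-14/15, 7/30)
obs 6: x=3/2 → posterior Normal(-49/89, 35/178)
obs 7: x=-1 → posterior Normal(-63/103, 35/206)
obs 8: x=-8 → posterior Normal(-175/117, 35/234)
obs 9: x=9/2 → posterior Normal(-112/131, 35/262)
obs 10: x=0 → posterior Normal(-112/145, 7/58)
obs 11: x=-1 → posterior Normal(-42/53, 35/318)
obs 12: x=1/4 → posterior Normal(-245/346, 35/346)
obs 13: x=2 → posterior Normal(-189/374, 35/374)

k = 4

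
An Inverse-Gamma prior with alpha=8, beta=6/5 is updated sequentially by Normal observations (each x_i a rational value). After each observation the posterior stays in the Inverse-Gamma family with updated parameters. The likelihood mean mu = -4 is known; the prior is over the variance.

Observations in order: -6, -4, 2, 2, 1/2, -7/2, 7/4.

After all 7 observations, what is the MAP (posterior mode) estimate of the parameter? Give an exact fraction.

obs 1: x=-6 → posterior Inverse-Gamma(17/2, 16/5)
obs 2: x=-4 → posterior Inverse-Gamma(9, 16/5)
obs 3: x=2 → posterior Inverse-Gamma(19/2, 106/5)
obs 4: x=2 → posterior Inverse-Gamma(10, 196/5)
obs 5: x=1/2 → posterior Inverse-Gamma(21/2, 1973/40)
obs 6: x=-7/2 → posterior Inverse-Gamma(11, 989/20)
obs 7: x=7/4 → posterior Inverse-Gamma(23/2, 10557/160)

10557/2000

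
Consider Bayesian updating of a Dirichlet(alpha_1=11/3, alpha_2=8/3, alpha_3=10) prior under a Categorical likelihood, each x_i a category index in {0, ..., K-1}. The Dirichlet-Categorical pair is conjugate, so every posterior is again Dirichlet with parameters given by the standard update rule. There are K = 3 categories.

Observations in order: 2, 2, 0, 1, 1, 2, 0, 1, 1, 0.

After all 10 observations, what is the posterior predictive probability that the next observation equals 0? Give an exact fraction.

20/79

obs 1: x=2 → posterior Dirichlet(11/3, 8/3, 11)
obs 2: x=2 → posterior Dirichlet(11/3, 8/3, 12)
obs 3: x=0 → posterior Dirichlet(14/3, 8/3, 12)
obs 4: x=1 → posterior Dirichlet(14/3, 11/3, 12)
obs 5: x=1 → posterior Dirichlet(14/3, 14/3, 12)
obs 6: x=2 → posterior Dirichlet(14/3, 14/3, 13)
obs 7: x=0 → posterior Dirichlet(17/3, 14/3, 13)
obs 8: x=1 → posterior Dirichlet(17/3, 17/3, 13)
obs 9: x=1 → posterior Dirichlet(17/3, 20/3, 13)
obs 10: x=0 → posterior Dirichlet(20/3, 20/3, 13)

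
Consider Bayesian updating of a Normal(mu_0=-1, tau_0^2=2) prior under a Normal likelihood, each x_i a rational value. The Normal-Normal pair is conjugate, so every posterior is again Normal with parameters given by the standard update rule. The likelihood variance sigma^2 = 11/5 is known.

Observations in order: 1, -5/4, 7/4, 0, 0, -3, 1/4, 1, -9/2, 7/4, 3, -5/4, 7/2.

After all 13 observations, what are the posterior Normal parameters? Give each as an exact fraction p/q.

mu_0=23/282, tau_0^2=22/141

obs 1: x=1 → posterior Normal(-1/21, 22/21)
obs 2: x=-5/4 → posterior Normal(-27/62, 22/31)
obs 3: x=7/4 → posterior Normal(4/41, 22/41)
obs 4: x=0 → posterior Normal(4/51, 22/51)
obs 5: x=0 → posterior Normal(4/61, 22/61)
obs 6: x=-3 → posterior Normal(-26/71, 22/71)
obs 7: x=1/4 → posterior Normal(-47/162, 22/81)
obs 8: x=1 → posterior Normal(-27/182, 22/91)
obs 9: x=-9/2 → posterior Normal(-117/202, 22/101)
obs 10: x=7/4 → posterior Normal(-41/111, 22/111)
obs 11: x=3 → posterior Normal(-1/11, 2/11)
obs 12: x=-5/4 → posterior Normal(-47/262, 22/131)
obs 13: x=7/2 → posterior Normal(23/282, 22/141)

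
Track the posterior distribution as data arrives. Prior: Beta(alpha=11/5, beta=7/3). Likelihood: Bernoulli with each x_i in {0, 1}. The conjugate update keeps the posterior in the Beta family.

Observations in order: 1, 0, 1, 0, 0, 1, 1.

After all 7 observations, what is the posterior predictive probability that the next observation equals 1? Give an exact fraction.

93/173

obs 1: x=1 → posterior Beta(16/5, 7/3)
obs 2: x=0 → posterior Beta(16/5, 10/3)
obs 3: x=1 → posterior Beta(21/5, 10/3)
obs 4: x=0 → posterior Beta(21/5, 13/3)
obs 5: x=0 → posterior Beta(21/5, 16/3)
obs 6: x=1 → posterior Beta(26/5, 16/3)
obs 7: x=1 → posterior Beta(31/5, 16/3)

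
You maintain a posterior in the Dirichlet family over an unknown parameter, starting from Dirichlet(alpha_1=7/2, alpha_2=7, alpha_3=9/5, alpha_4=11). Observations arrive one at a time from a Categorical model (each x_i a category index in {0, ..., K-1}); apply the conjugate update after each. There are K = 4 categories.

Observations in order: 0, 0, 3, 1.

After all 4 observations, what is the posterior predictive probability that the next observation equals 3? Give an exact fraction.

40/91

obs 1: x=0 → posterior Dirichlet(9/2, 7, 9/5, 11)
obs 2: x=0 → posterior Dirichlet(11/2, 7, 9/5, 11)
obs 3: x=3 → posterior Dirichlet(11/2, 7, 9/5, 12)
obs 4: x=1 → posterior Dirichlet(11/2, 8, 9/5, 12)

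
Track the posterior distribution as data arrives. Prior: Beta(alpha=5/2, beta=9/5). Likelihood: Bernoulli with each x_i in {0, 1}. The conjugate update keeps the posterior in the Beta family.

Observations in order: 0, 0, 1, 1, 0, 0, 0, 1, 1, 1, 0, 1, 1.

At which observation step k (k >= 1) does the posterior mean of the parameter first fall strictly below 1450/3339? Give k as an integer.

k = 2

obs 1: x=0 → posterior Beta(5/2, 14/5)
obs 2: x=0 → posterior Beta(5/2, 19/5)
obs 3: x=1 → posterior Beta(7/2, 19/5)
obs 4: x=1 → posterior Beta(9/2, 19/5)
obs 5: x=0 → posterior Beta(9/2, 24/5)
obs 6: x=0 → posterior Beta(9/2, 29/5)
obs 7: x=0 → posterior Beta(9/2, 34/5)
obs 8: x=1 → posterior Beta(11/2, 34/5)
obs 9: x=1 → posterior Beta(13/2, 34/5)
obs 10: x=1 → posterior Beta(15/2, 34/5)
obs 11: x=0 → posterior Beta(15/2, 39/5)
obs 12: x=1 → posterior Beta(17/2, 39/5)
obs 13: x=1 → posterior Beta(19/2, 39/5)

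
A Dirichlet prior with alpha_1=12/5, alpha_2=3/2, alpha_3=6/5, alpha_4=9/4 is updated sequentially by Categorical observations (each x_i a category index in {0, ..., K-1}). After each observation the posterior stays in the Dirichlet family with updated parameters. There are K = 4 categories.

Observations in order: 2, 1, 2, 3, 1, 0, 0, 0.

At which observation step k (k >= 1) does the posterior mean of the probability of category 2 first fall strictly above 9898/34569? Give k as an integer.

k = 3

obs 1: x=2 → posterior Dirichlet(12/5, 3/2, 11/5, 9/4)
obs 2: x=1 → posterior Dirichlet(12/5, 5/2, 11/5, 9/4)
obs 3: x=2 → posterior Dirichlet(12/5, 5/2, 16/5, 9/4)
obs 4: x=3 → posterior Dirichlet(12/5, 5/2, 16/5, 13/4)
obs 5: x=1 → posterior Dirichlet(12/5, 7/2, 16/5, 13/4)
obs 6: x=0 → posterior Dirichlet(17/5, 7/2, 16/5, 13/4)
obs 7: x=0 → posterior Dirichlet(22/5, 7/2, 16/5, 13/4)
obs 8: x=0 → posterior Dirichlet(27/5, 7/2, 16/5, 13/4)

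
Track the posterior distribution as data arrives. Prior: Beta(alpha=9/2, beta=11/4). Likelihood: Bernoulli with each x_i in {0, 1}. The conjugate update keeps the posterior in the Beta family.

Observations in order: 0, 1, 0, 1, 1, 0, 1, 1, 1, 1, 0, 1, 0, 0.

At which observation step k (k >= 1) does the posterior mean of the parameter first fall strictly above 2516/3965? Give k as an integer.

obs 1: x=0 → posterior Beta(9/2, 15/4)
obs 2: x=1 → posterior Beta(11/2, 15/4)
obs 3: x=0 → posterior Beta(11/2, 19/4)
obs 4: x=1 → posterior Beta(13/2, 19/4)
obs 5: x=1 → posterior Beta(15/2, 19/4)
obs 6: x=0 → posterior Beta(15/2, 23/4)
obs 7: x=1 → posterior Beta(17/2, 23/4)
obs 8: x=1 → posterior Beta(19/2, 23/4)
obs 9: x=1 → posterior Beta(21/2, 23/4)
obs 10: x=1 → posterior Beta(23/2, 23/4)
obs 11: x=0 → posterior Beta(23/2, 27/4)
obs 12: x=1 → posterior Beta(25/2, 27/4)
obs 13: x=0 → posterior Beta(25/2, 31/4)
obs 14: x=0 → posterior Beta(25/2, 35/4)

k = 9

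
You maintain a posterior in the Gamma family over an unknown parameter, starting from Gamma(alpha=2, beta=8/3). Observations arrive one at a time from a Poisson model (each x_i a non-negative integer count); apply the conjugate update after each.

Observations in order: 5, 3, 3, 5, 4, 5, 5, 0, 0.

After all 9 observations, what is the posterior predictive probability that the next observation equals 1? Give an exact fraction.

obs 1: x=5 → posterior Gamma(7, 11/3)
obs 2: x=3 → posterior Gamma(10, 14/3)
obs 3: x=3 → posterior Gamma(13, 17/3)
obs 4: x=5 → posterior Gamma(18, 20/3)
obs 5: x=4 → posterior Gamma(22, 23/3)
obs 6: x=5 → posterior Gamma(27, 26/3)
obs 7: x=5 → posterior Gamma(32, 29/3)
obs 8: x=0 → posterior Gamma(32, 32/3)
obs 9: x=0 → posterior Gamma(32, 35/3)

77143381879007488929571062396280467510223388671875/424334858630889909129597783546743639104279810146304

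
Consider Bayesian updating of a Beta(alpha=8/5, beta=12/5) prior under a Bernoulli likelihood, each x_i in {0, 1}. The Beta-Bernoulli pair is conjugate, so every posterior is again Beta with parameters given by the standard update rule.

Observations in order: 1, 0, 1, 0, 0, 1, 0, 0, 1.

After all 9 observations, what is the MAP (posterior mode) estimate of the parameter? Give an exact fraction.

obs 1: x=1 → posterior Beta(13/5, 12/5)
obs 2: x=0 → posterior Beta(13/5, 17/5)
obs 3: x=1 → posterior Beta(18/5, 17/5)
obs 4: x=0 → posterior Beta(18/5, 22/5)
obs 5: x=0 → posterior Beta(18/5, 27/5)
obs 6: x=1 → posterior Beta(23/5, 27/5)
obs 7: x=0 → posterior Beta(23/5, 32/5)
obs 8: x=0 → posterior Beta(23/5, 37/5)
obs 9: x=1 → posterior Beta(28/5, 37/5)

23/55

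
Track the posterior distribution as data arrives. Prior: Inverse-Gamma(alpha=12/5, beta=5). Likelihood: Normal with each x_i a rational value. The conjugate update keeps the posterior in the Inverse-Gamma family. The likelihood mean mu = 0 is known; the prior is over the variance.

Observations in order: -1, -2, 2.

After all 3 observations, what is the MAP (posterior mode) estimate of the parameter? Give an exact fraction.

obs 1: x=-1 → posterior Inverse-Gamma(29/10, 11/2)
obs 2: x=-2 → posterior Inverse-Gamma(17/5, 15/2)
obs 3: x=2 → posterior Inverse-Gamma(39/10, 19/2)

95/49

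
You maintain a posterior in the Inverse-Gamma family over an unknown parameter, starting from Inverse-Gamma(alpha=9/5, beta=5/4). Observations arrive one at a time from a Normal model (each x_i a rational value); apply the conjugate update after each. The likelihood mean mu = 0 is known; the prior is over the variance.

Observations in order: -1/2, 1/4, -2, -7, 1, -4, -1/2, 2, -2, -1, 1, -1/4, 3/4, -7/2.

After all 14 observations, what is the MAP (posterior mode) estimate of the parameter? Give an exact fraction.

obs 1: x=-1/2 → posterior Inverse-Gamma(23/10, 11/8)
obs 2: x=1/4 → posterior Inverse-Gamma(14/5, 45/32)
obs 3: x=-2 → posterior Inverse-Gamma(33/10, 109/32)
obs 4: x=-7 → posterior Inverse-Gamma(19/5, 893/32)
obs 5: x=1 → posterior Inverse-Gamma(43/10, 909/32)
obs 6: x=-4 → posterior Inverse-Gamma(24/5, 1165/32)
obs 7: x=-1/2 → posterior Inverse-Gamma(53/10, 1169/32)
obs 8: x=2 → posterior Inverse-Gamma(29/5, 1233/32)
obs 9: x=-2 → posterior Inverse-Gamma(63/10, 1297/32)
obs 10: x=-1 → posterior Inverse-Gamma(34/5, 1313/32)
obs 11: x=1 → posterior Inverse-Gamma(73/10, 1329/32)
obs 12: x=-1/4 → posterior Inverse-Gamma(39/5, 665/16)
obs 13: x=3/4 → posterior Inverse-Gamma(83/10, 1339/32)
obs 14: x=-7/2 → posterior Inverse-Gamma(44/5, 1535/32)

7675/1568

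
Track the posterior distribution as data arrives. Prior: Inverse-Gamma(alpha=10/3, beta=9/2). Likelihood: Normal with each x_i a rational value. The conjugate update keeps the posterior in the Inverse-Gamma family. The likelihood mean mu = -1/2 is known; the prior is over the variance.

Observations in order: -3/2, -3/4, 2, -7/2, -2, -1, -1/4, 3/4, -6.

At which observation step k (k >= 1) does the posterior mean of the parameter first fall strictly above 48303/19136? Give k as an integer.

k = 4

obs 1: x=-3/2 → posterior Inverse-Gamma(23/6, 5)
obs 2: x=-3/4 → posterior Inverse-Gamma(13/3, 161/32)
obs 3: x=2 → posterior Inverse-Gamma(29/6, 261/32)
obs 4: x=-7/2 → posterior Inverse-Gamma(16/3, 405/32)
obs 5: x=-2 → posterior Inverse-Gamma(35/6, 441/32)
obs 6: x=-1 → posterior Inverse-Gamma(19/3, 445/32)
obs 7: x=-1/4 → posterior Inverse-Gamma(41/6, 223/16)
obs 8: x=3/4 → posterior Inverse-Gamma(22/3, 471/32)
obs 9: x=-6 → posterior Inverse-Gamma(47/6, 955/32)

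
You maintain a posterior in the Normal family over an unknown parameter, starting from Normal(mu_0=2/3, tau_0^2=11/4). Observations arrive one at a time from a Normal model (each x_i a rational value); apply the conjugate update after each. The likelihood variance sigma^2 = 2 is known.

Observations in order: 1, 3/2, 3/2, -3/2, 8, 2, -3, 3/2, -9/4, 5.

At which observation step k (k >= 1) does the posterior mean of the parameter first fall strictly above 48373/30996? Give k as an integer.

obs 1: x=1 → posterior Normal(49/57, 22/19)
obs 2: x=3/2 → posterior Normal(197/180, 11/15)
obs 3: x=3/2 → posterior Normal(148/123, 22/41)
obs 4: x=-3/2 → posterior Normal(197/312, 11/26)
obs 5: x=8 → posterior Normal(725/378, 22/63)
obs 6: x=2 → posterior Normal(857/444, 11/37)
obs 7: x=-3 → posterior Normal(659/510, 22/85)
obs 8: x=3/2 → posterior Normal(379/288, 11/48)
obs 9: x=-9/4 → posterior Normal(1219/1284, 22/107)
obs 10: x=5 → posterior Normal(1879/1416, 11/59)

k = 5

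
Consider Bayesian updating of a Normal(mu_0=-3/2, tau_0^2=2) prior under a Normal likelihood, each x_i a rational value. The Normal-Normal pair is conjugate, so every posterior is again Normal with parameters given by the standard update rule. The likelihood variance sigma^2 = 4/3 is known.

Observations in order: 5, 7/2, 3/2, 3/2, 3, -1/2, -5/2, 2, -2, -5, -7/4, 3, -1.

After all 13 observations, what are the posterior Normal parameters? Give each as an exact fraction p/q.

mu_0=69/164, tau_0^2=4/41

obs 1: x=5 → posterior Normal(12/5, 4/5)
obs 2: x=7/2 → posterior Normal(45/16, 1/2)
obs 3: x=3/2 → posterior Normal(27/11, 4/11)
obs 4: x=3/2 → posterior Normal(9/4, 2/7)
obs 5: x=3 → posterior Normal(81/34, 4/17)
obs 6: x=-1/2 → posterior Normal(39/20, 1/5)
obs 7: x=-5/2 → posterior Normal(63/46, 4/23)
obs 8: x=2 → posterior Normal(75/52, 2/13)
obs 9: x=-2 → posterior Normal(63/58, 4/29)
obs 10: x=-5 → posterior Normal(33/64, 1/8)
obs 11: x=-7/4 → posterior Normal(9/28, 4/35)
obs 12: x=3 → posterior Normal(81/152, 2/19)
obs 13: x=-1 → posterior Normal(69/164, 4/41)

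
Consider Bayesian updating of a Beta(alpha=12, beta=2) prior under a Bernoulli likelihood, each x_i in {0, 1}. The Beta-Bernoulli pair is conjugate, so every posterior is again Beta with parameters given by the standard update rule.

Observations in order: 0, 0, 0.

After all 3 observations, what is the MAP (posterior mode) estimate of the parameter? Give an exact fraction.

obs 1: x=0 → posterior Beta(12, 3)
obs 2: x=0 → posterior Beta(12, 4)
obs 3: x=0 → posterior Beta(12, 5)

11/15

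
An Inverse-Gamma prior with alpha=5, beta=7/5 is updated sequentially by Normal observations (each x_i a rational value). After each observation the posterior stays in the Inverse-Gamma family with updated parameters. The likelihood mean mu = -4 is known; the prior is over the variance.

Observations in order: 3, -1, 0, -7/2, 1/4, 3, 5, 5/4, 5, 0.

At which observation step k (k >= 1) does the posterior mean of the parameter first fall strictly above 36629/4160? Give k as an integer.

k = 6

obs 1: x=3 → posterior Inverse-Gamma(11/2, 259/10)
obs 2: x=-1 → posterior Inverse-Gamma(6, 152/5)
obs 3: x=0 → posterior Inverse-Gamma(13/2, 192/5)
obs 4: x=-7/2 → posterior Inverse-Gamma(7, 1541/40)
obs 5: x=1/4 → posterior Inverse-Gamma(15/2, 7609/160)
obs 6: x=3 → posterior Inverse-Gamma(8, 11529/160)
obs 7: x=5 → posterior Inverse-Gamma(17/2, 18009/160)
obs 8: x=5/4 → posterior Inverse-Gamma(9, 10107/80)
obs 9: x=5 → posterior Inverse-Gamma(19/2, 13347/80)
obs 10: x=0 → posterior Inverse-Gamma(10, 13987/80)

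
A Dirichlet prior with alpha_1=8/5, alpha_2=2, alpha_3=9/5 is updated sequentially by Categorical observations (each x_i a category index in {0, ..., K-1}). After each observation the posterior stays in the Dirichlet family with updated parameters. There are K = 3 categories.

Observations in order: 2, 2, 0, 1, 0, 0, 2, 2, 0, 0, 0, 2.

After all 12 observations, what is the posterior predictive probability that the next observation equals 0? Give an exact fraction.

38/87

obs 1: x=2 → posterior Dirichlet(8/5, 2, 14/5)
obs 2: x=2 → posterior Dirichlet(8/5, 2, 19/5)
obs 3: x=0 → posterior Dirichlet(13/5, 2, 19/5)
obs 4: x=1 → posterior Dirichlet(13/5, 3, 19/5)
obs 5: x=0 → posterior Dirichlet(18/5, 3, 19/5)
obs 6: x=0 → posterior Dirichlet(23/5, 3, 19/5)
obs 7: x=2 → posterior Dirichlet(23/5, 3, 24/5)
obs 8: x=2 → posterior Dirichlet(23/5, 3, 29/5)
obs 9: x=0 → posterior Dirichlet(28/5, 3, 29/5)
obs 10: x=0 → posterior Dirichlet(33/5, 3, 29/5)
obs 11: x=0 → posterior Dirichlet(38/5, 3, 29/5)
obs 12: x=2 → posterior Dirichlet(38/5, 3, 34/5)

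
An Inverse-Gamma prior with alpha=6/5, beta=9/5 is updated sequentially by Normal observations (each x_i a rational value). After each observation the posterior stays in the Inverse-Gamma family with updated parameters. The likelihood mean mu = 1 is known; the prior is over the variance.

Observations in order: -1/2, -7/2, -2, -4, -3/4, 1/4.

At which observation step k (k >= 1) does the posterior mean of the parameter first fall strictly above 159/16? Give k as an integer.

k = 2

obs 1: x=-1/2 → posterior Inverse-Gamma(17/10, 117/40)
obs 2: x=-7/2 → posterior Inverse-Gamma(11/5, 261/20)
obs 3: x=-2 → posterior Inverse-Gamma(27/10, 351/20)
obs 4: x=-4 → posterior Inverse-Gamma(16/5, 601/20)
obs 5: x=-3/4 → posterior Inverse-Gamma(37/10, 5053/160)
obs 6: x=1/4 → posterior Inverse-Gamma(21/5, 2549/80)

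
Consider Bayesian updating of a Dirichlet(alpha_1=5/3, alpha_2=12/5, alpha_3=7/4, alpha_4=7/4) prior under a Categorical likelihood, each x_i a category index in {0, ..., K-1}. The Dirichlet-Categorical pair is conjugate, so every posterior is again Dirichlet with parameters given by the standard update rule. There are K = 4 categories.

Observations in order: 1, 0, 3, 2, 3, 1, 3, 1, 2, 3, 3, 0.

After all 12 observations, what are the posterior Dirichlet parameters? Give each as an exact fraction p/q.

alpha_1=11/3, alpha_2=27/5, alpha_3=15/4, alpha_4=27/4

obs 1: x=1 → posterior Dirichlet(5/3, 17/5, 7/4, 7/4)
obs 2: x=0 → posterior Dirichlet(8/3, 17/5, 7/4, 7/4)
obs 3: x=3 → posterior Dirichlet(8/3, 17/5, 7/4, 11/4)
obs 4: x=2 → posterior Dirichlet(8/3, 17/5, 11/4, 11/4)
obs 5: x=3 → posterior Dirichlet(8/3, 17/5, 11/4, 15/4)
obs 6: x=1 → posterior Dirichlet(8/3, 22/5, 11/4, 15/4)
obs 7: x=3 → posterior Dirichlet(8/3, 22/5, 11/4, 19/4)
obs 8: x=1 → posterior Dirichlet(8/3, 27/5, 11/4, 19/4)
obs 9: x=2 → posterior Dirichlet(8/3, 27/5, 15/4, 19/4)
obs 10: x=3 → posterior Dirichlet(8/3, 27/5, 15/4, 23/4)
obs 11: x=3 → posterior Dirichlet(8/3, 27/5, 15/4, 27/4)
obs 12: x=0 → posterior Dirichlet(11/3, 27/5, 15/4, 27/4)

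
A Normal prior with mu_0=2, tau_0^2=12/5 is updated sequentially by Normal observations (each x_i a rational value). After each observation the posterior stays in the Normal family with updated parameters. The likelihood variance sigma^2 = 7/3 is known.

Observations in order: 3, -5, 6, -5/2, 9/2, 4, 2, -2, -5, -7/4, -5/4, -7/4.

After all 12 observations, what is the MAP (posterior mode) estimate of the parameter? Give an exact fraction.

obs 1: x=3 → posterior Normal(178/71, 84/71)
obs 2: x=-5 → posterior Normal(-2/107, 84/107)
obs 3: x=6 → posterior Normal(214/143, 84/143)
obs 4: x=-5/2 → posterior Normal(124/179, 84/179)
obs 5: x=9/2 → posterior Normal(286/215, 84/215)
obs 6: x=4 → posterior Normal(430/251, 84/251)
obs 7: x=2 → posterior Normal(502/287, 12/41)
obs 8: x=-2 → posterior Normal(430/323, 84/323)
obs 9: x=-5 → posterior Normal(250/359, 84/359)
obs 10: x=-7/4 → posterior Normal(187/395, 84/395)
obs 11: x=-5/4 → posterior Normal(142/431, 84/431)
obs 12: x=-7/4 → posterior Normal(79/467, 84/467)

79/467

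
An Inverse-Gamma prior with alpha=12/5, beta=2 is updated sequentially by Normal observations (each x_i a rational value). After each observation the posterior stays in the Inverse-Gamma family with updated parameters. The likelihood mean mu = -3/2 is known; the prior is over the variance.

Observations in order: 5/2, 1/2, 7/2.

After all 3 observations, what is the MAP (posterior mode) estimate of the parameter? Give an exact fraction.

obs 1: x=5/2 → posterior Inverse-Gamma(29/10, 10)
obs 2: x=1/2 → posterior Inverse-Gamma(17/5, 12)
obs 3: x=7/2 → posterior Inverse-Gamma(39/10, 49/2)

5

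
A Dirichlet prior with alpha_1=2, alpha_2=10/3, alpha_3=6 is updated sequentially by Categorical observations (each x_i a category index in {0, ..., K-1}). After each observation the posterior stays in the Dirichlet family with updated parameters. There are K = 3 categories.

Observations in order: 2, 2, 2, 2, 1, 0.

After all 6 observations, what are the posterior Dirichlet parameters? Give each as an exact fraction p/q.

obs 1: x=2 → posterior Dirichlet(2, 10/3, 7)
obs 2: x=2 → posterior Dirichlet(2, 10/3, 8)
obs 3: x=2 → posterior Dirichlet(2, 10/3, 9)
obs 4: x=2 → posterior Dirichlet(2, 10/3, 10)
obs 5: x=1 → posterior Dirichlet(2, 13/3, 10)
obs 6: x=0 → posterior Dirichlet(3, 13/3, 10)

alpha_1=3, alpha_2=13/3, alpha_3=10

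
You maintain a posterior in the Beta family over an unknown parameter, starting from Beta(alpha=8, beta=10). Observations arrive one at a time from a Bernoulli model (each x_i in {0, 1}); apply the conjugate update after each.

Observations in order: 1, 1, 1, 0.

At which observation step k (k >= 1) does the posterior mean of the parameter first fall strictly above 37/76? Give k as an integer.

k = 2

obs 1: x=1 → posterior Beta(9, 10)
obs 2: x=1 → posterior Beta(10, 10)
obs 3: x=1 → posterior Beta(11, 10)
obs 4: x=0 → posterior Beta(11, 11)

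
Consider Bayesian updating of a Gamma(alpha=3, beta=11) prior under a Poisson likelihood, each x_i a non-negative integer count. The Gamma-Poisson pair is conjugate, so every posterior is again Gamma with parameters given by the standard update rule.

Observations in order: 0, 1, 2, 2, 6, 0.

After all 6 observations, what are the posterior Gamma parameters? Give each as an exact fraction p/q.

obs 1: x=0 → posterior Gamma(3, 12)
obs 2: x=1 → posterior Gamma(4, 13)
obs 3: x=2 → posterior Gamma(6, 14)
obs 4: x=2 → posterior Gamma(8, 15)
obs 5: x=6 → posterior Gamma(14, 16)
obs 6: x=0 → posterior Gamma(14, 17)

alpha=14, beta=17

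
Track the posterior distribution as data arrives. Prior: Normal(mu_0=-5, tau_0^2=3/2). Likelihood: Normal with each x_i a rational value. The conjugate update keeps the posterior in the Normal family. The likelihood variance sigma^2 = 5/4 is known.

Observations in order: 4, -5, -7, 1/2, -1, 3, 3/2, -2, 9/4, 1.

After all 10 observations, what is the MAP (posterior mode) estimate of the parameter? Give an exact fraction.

obs 1: x=4 → posterior Normal(-1/11, 15/22)
obs 2: x=-5 → posterior Normal(-31/17, 15/34)
obs 3: x=-7 → posterior Normal(-73/23, 15/46)
obs 4: x=1/2 → posterior Normal(-70/29, 15/58)
obs 5: x=-1 → posterior Normal(-76/35, 3/14)
obs 6: x=3 → posterior Normal(-58/41, 15/82)
obs 7: x=3/2 → posterior Normal(-49/47, 15/94)
obs 8: x=-2 → posterior Normal(-61/53, 15/106)
obs 9: x=9/4 → posterior Normal(-95/118, 15/118)
obs 10: x=1 → posterior Normal(-83/130, 3/26)

-83/130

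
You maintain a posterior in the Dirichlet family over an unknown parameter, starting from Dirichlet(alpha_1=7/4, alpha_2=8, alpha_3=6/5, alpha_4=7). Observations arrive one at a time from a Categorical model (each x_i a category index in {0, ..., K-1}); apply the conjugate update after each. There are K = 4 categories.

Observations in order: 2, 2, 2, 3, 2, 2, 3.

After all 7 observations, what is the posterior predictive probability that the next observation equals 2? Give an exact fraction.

124/499

obs 1: x=2 → posterior Dirichlet(7/4, 8, 11/5, 7)
obs 2: x=2 → posterior Dirichlet(7/4, 8, 16/5, 7)
obs 3: x=2 → posterior Dirichlet(7/4, 8, 21/5, 7)
obs 4: x=3 → posterior Dirichlet(7/4, 8, 21/5, 8)
obs 5: x=2 → posterior Dirichlet(7/4, 8, 26/5, 8)
obs 6: x=2 → posterior Dirichlet(7/4, 8, 31/5, 8)
obs 7: x=3 → posterior Dirichlet(7/4, 8, 31/5, 9)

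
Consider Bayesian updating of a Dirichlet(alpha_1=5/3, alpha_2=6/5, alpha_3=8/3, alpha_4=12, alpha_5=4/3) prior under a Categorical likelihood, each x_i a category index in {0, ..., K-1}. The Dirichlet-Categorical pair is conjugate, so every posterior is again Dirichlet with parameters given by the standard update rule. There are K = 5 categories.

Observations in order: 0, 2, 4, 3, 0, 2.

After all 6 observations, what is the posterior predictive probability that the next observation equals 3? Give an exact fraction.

obs 1: x=0 → posterior Dirichlet(8/3, 6/5, 8/3, 12, 4/3)
obs 2: x=2 → posterior Dirichlet(8/3, 6/5, 11/3, 12, 4/3)
obs 3: x=4 → posterior Dirichlet(8/3, 6/5, 11/3, 12, 7/3)
obs 4: x=3 → posterior Dirichlet(8/3, 6/5, 11/3, 13, 7/3)
obs 5: x=0 → posterior Dirichlet(11/3, 6/5, 11/3, 13, 7/3)
obs 6: x=2 → posterior Dirichlet(11/3, 6/5, 14/3, 13, 7/3)

195/373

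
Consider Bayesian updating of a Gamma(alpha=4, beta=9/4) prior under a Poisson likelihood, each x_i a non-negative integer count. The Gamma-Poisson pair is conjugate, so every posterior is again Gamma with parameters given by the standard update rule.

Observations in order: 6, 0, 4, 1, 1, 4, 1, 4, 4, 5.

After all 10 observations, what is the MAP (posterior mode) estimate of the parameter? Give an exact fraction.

obs 1: x=6 → posterior Gamma(10, 13/4)
obs 2: x=0 → posterior Gamma(10, 17/4)
obs 3: x=4 → posterior Gamma(14, 21/4)
obs 4: x=1 → posterior Gamma(15, 25/4)
obs 5: x=1 → posterior Gamma(16, 29/4)
obs 6: x=4 → posterior Gamma(20, 33/4)
obs 7: x=1 → posterior Gamma(21, 37/4)
obs 8: x=4 → posterior Gamma(25, 41/4)
obs 9: x=4 → posterior Gamma(29, 45/4)
obs 10: x=5 → posterior Gamma(34, 49/4)

132/49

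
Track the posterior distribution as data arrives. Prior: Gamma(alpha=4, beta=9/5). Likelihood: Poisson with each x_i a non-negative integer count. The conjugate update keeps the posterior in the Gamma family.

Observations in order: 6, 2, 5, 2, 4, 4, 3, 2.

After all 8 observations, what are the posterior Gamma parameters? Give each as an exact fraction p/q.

obs 1: x=6 → posterior Gamma(10, 14/5)
obs 2: x=2 → posterior Gamma(12, 19/5)
obs 3: x=5 → posterior Gamma(17, 24/5)
obs 4: x=2 → posterior Gamma(19, 29/5)
obs 5: x=4 → posterior Gamma(23, 34/5)
obs 6: x=4 → posterior Gamma(27, 39/5)
obs 7: x=3 → posterior Gamma(30, 44/5)
obs 8: x=2 → posterior Gamma(32, 49/5)

alpha=32, beta=49/5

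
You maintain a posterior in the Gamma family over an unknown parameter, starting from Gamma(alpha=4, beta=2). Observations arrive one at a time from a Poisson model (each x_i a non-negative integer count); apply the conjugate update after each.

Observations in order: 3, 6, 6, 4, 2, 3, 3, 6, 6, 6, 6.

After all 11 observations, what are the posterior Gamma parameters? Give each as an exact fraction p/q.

obs 1: x=3 → posterior Gamma(7, 3)
obs 2: x=6 → posterior Gamma(13, 4)
obs 3: x=6 → posterior Gamma(19, 5)
obs 4: x=4 → posterior Gamma(23, 6)
obs 5: x=2 → posterior Gamma(25, 7)
obs 6: x=3 → posterior Gamma(28, 8)
obs 7: x=3 → posterior Gamma(31, 9)
obs 8: x=6 → posterior Gamma(37, 10)
obs 9: x=6 → posterior Gamma(43, 11)
obs 10: x=6 → posterior Gamma(49, 12)
obs 11: x=6 → posterior Gamma(55, 13)

alpha=55, beta=13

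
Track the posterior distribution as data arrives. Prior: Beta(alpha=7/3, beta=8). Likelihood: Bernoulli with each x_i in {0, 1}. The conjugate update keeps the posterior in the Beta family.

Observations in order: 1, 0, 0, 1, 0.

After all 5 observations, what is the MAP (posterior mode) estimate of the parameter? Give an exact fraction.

1/4

obs 1: x=1 → posterior Beta(10/3, 8)
obs 2: x=0 → posterior Beta(10/3, 9)
obs 3: x=0 → posterior Beta(10/3, 10)
obs 4: x=1 → posterior Beta(13/3, 10)
obs 5: x=0 → posterior Beta(13/3, 11)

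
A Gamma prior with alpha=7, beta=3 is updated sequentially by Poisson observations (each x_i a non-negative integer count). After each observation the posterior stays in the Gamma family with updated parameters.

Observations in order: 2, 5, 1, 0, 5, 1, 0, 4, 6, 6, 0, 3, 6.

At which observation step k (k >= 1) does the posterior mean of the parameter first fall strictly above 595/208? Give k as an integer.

obs 1: x=2 → posterior Gamma(9, 4)
obs 2: x=5 → posterior Gamma(14, 5)
obs 3: x=1 → posterior Gamma(15, 6)
obs 4: x=0 → posterior Gamma(15, 7)
obs 5: x=5 → posterior Gamma(20, 8)
obs 6: x=1 → posterior Gamma(21, 9)
obs 7: x=0 → posterior Gamma(21, 10)
obs 8: x=4 → posterior Gamma(25, 11)
obs 9: x=6 → posterior Gamma(31, 12)
obs 10: x=6 → posterior Gamma(37, 13)
obs 11: x=0 → posterior Gamma(37, 14)
obs 12: x=3 → posterior Gamma(40, 15)
obs 13: x=6 → posterior Gamma(46, 16)

k = 13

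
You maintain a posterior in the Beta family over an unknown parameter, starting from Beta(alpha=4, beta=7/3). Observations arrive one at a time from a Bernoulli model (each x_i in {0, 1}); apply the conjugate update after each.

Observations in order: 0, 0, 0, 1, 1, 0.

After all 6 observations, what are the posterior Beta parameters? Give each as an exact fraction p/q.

obs 1: x=0 → posterior Beta(4, 10/3)
obs 2: x=0 → posterior Beta(4, 13/3)
obs 3: x=0 → posterior Beta(4, 16/3)
obs 4: x=1 → posterior Beta(5, 16/3)
obs 5: x=1 → posterior Beta(6, 16/3)
obs 6: x=0 → posterior Beta(6, 19/3)

alpha=6, beta=19/3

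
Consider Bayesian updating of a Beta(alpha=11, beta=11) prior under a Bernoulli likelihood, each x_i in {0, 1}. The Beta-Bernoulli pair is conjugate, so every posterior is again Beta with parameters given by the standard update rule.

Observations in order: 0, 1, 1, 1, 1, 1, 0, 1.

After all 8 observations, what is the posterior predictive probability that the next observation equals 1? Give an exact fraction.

obs 1: x=0 → posterior Beta(11, 12)
obs 2: x=1 → posterior Beta(12, 12)
obs 3: x=1 → posterior Beta(13, 12)
obs 4: x=1 → posterior Beta(14, 12)
obs 5: x=1 → posterior Beta(15, 12)
obs 6: x=1 → posterior Beta(16, 12)
obs 7: x=0 → posterior Beta(16, 13)
obs 8: x=1 → posterior Beta(17, 13)

17/30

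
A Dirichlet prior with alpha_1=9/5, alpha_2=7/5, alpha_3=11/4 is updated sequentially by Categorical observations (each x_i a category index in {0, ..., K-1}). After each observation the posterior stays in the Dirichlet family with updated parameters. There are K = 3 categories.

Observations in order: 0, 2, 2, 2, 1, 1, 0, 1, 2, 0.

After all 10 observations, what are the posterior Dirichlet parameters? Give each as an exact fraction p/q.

alpha_1=24/5, alpha_2=22/5, alpha_3=27/4

obs 1: x=0 → posterior Dirichlet(14/5, 7/5, 11/4)
obs 2: x=2 → posterior Dirichlet(14/5, 7/5, 15/4)
obs 3: x=2 → posterior Dirichlet(14/5, 7/5, 19/4)
obs 4: x=2 → posterior Dirichlet(14/5, 7/5, 23/4)
obs 5: x=1 → posterior Dirichlet(14/5, 12/5, 23/4)
obs 6: x=1 → posterior Dirichlet(14/5, 17/5, 23/4)
obs 7: x=0 → posterior Dirichlet(19/5, 17/5, 23/4)
obs 8: x=1 → posterior Dirichlet(19/5, 22/5, 23/4)
obs 9: x=2 → posterior Dirichlet(19/5, 22/5, 27/4)
obs 10: x=0 → posterior Dirichlet(24/5, 22/5, 27/4)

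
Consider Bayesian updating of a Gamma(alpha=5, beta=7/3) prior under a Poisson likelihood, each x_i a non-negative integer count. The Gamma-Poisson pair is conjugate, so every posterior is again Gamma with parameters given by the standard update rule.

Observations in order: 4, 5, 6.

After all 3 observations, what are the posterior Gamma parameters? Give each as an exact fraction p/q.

alpha=20, beta=16/3

obs 1: x=4 → posterior Gamma(9, 10/3)
obs 2: x=5 → posterior Gamma(14, 13/3)
obs 3: x=6 → posterior Gamma(20, 16/3)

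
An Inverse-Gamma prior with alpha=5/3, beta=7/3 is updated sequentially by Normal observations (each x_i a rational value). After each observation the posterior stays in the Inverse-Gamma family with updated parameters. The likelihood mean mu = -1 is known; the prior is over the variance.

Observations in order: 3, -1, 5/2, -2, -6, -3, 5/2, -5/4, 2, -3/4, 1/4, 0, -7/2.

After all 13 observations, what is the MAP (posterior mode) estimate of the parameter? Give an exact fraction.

obs 1: x=3 → posterior Inverse-Gamma(13/6, 31/3)
obs 2: x=-1 → posterior Inverse-Gamma(8/3, 31/3)
obs 3: x=5/2 → posterior Inverse-Gamma(19/6, 395/24)
obs 4: x=-2 → posterior Inverse-Gamma(11/3, 407/24)
obs 5: x=-6 → posterior Inverse-Gamma(25/6, 707/24)
obs 6: x=-3 → posterior Inverse-Gamma(14/3, 755/24)
obs 7: x=5/2 → posterior Inverse-Gamma(31/6, 451/12)
obs 8: x=-5/4 → posterior Inverse-Gamma(17/3, 3611/96)
obs 9: x=2 → posterior Inverse-Gamma(37/6, 4043/96)
obs 10: x=-3/4 → posterior Inverse-Gamma(20/3, 2023/48)
obs 11: x=1/4 → posterior Inverse-Gamma(43/6, 4121/96)
obs 12: x=0 → posterior Inverse-Gamma(23/3, 4169/96)
obs 13: x=-7/2 → posterior Inverse-Gamma(49/6, 4469/96)

4469/880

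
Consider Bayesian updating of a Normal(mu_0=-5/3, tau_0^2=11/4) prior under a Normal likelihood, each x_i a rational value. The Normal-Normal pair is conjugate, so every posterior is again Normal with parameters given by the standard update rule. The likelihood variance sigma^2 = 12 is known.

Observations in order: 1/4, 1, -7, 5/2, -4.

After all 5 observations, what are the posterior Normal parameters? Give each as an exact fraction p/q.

mu_0=-639/412, tau_0^2=132/103

obs 1: x=1/4 → posterior Normal(-309/236, 132/59)
obs 2: x=1 → posterior Normal(-53/56, 66/35)
obs 3: x=-7 → posterior Normal(-191/108, 44/27)
obs 4: x=5/2 → posterior Normal(-463/368, 33/23)
obs 5: x=-4 → posterior Normal(-639/412, 132/103)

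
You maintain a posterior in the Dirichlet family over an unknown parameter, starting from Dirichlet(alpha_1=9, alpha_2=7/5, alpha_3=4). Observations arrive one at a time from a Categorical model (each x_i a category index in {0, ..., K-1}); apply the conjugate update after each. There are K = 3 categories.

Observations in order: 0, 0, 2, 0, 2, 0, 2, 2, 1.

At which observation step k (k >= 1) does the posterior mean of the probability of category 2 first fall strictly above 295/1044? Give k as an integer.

obs 1: x=0 → posterior Dirichlet(10, 7/5, 4)
obs 2: x=0 → posterior Dirichlet(11, 7/5, 4)
obs 3: x=2 → posterior Dirichlet(11, 7/5, 5)
obs 4: x=0 → posterior Dirichlet(12, 7/5, 5)
obs 5: x=2 → posterior Dirichlet(12, 7/5, 6)
obs 6: x=0 → posterior Dirichlet(13, 7/5, 6)
obs 7: x=2 → posterior Dirichlet(13, 7/5, 7)
obs 8: x=2 → posterior Dirichlet(13, 7/5, 8)
obs 9: x=1 → posterior Dirichlet(13, 12/5, 8)

k = 3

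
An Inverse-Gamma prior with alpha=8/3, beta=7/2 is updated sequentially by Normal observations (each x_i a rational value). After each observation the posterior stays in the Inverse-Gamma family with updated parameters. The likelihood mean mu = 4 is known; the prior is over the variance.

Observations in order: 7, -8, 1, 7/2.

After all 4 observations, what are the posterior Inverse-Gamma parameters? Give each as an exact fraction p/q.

alpha=14/3, beta=677/8

obs 1: x=7 → posterior Inverse-Gamma(19/6, 8)
obs 2: x=-8 → posterior Inverse-Gamma(11/3, 80)
obs 3: x=1 → posterior Inverse-Gamma(25/6, 169/2)
obs 4: x=7/2 → posterior Inverse-Gamma(14/3, 677/8)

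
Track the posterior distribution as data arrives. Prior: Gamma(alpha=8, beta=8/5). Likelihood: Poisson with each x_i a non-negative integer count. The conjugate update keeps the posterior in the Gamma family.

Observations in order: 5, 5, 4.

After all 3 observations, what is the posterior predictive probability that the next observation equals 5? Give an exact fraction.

46654795687160178451762026659548140625/295942170654047989844399359405041123328

obs 1: x=5 → posterior Gamma(13, 13/5)
obs 2: x=5 → posterior Gamma(18, 18/5)
obs 3: x=4 → posterior Gamma(22, 23/5)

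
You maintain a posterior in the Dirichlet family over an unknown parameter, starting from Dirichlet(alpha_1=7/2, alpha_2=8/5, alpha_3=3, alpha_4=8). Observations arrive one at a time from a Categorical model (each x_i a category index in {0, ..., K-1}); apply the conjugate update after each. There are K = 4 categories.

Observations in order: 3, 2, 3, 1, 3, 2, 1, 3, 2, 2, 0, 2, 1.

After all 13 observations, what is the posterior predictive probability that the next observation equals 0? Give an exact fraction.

obs 1: x=3 → posterior Dirichlet(7/2, 8/5, 3, 9)
obs 2: x=2 → posterior Dirichlet(7/2, 8/5, 4, 9)
obs 3: x=3 → posterior Dirichlet(7/2, 8/5, 4, 10)
obs 4: x=1 → posterior Dirichlet(7/2, 13/5, 4, 10)
obs 5: x=3 → posterior Dirichlet(7/2, 13/5, 4, 11)
obs 6: x=2 → posterior Dirichlet(7/2, 13/5, 5, 11)
obs 7: x=1 → posterior Dirichlet(7/2, 18/5, 5, 11)
obs 8: x=3 → posterior Dirichlet(7/2, 18/5, 5, 12)
obs 9: x=2 → posterior Dirichlet(7/2, 18/5, 6, 12)
obs 10: x=2 → posterior Dirichlet(7/2, 18/5, 7, 12)
obs 11: x=0 → posterior Dirichlet(9/2, 18/5, 7, 12)
obs 12: x=2 → posterior Dirichlet(9/2, 18/5, 8, 12)
obs 13: x=1 → posterior Dirichlet(9/2, 23/5, 8, 12)

15/97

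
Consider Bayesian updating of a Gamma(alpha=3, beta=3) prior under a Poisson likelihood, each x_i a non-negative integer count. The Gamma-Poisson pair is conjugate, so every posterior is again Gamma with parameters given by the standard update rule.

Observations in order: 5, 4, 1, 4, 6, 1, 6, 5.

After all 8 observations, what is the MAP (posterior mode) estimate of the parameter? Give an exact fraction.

34/11

obs 1: x=5 → posterior Gamma(8, 4)
obs 2: x=4 → posterior Gamma(12, 5)
obs 3: x=1 → posterior Gamma(13, 6)
obs 4: x=4 → posterior Gamma(17, 7)
obs 5: x=6 → posterior Gamma(23, 8)
obs 6: x=1 → posterior Gamma(24, 9)
obs 7: x=6 → posterior Gamma(30, 10)
obs 8: x=5 → posterior Gamma(35, 11)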